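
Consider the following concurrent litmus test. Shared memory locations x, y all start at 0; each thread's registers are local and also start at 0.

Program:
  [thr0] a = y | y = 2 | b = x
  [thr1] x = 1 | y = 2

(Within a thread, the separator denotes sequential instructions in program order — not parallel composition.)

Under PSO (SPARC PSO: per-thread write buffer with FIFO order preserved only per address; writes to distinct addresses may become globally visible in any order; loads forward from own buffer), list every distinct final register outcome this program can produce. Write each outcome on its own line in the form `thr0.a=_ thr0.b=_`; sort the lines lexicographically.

thr0.a=0 thr0.b=0
thr0.a=0 thr0.b=1
thr0.a=2 thr0.b=0
thr0.a=2 thr0.b=1

outcome vector order: (thr0.a,thr0.b)
|PSO outcomes| = 4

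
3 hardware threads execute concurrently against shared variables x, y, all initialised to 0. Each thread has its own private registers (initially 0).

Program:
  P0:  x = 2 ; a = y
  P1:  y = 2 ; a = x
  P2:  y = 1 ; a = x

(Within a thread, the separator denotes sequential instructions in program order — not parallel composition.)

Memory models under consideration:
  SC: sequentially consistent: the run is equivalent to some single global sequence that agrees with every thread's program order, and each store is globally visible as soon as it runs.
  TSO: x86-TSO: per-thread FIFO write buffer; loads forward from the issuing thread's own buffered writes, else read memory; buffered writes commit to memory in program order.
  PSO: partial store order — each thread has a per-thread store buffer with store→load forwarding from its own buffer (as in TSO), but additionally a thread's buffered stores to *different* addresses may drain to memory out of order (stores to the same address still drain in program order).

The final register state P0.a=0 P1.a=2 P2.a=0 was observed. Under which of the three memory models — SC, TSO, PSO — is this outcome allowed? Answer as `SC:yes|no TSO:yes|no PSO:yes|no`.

SC:no TSO:yes PSO:yes

outcome vector order: (P0.a,P1.a,P2.a)
under SC → <0 2 2>, <1 0 0>, <1 0 2>, <1 2 0>, <1 2 2>, <2 0 0>, <2 0 2>, <2 2 0>, <2 2 2>
under TSO → <0 0 0>, <0 0 2>, <0 2 0>, <0 2 2>, <1 0 0>, <1 0 2>, <1 2 0>, <1 2 2>, <2 0 0>, <2 0 2>, <2 2 0>, <2 2 2>
under PSO → <0 0 0>, <0 0 2>, <0 2 0>, <0 2 2>, <1 0 0>, <1 0 2>, <1 2 0>, <1 2 2>, <2 0 0>, <2 0 2>, <2 2 0>, <2 2 2>
target <0 2 0> ∈ {TSO,PSO}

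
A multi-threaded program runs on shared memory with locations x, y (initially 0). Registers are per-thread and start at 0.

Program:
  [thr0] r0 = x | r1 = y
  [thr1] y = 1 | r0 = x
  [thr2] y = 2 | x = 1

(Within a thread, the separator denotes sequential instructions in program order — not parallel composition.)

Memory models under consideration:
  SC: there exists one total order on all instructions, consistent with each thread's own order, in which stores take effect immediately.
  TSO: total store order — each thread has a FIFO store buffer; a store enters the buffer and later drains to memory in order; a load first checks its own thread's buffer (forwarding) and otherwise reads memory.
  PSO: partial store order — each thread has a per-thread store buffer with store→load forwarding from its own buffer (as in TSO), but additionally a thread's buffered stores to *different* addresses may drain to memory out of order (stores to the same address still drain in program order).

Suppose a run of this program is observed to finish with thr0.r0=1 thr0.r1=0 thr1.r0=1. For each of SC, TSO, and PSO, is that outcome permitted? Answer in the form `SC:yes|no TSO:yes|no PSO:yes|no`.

outcome vector order: (thr0.r0,thr0.r1,thr1.r0)
SC: 10 outcomes — {(0,0,0), (0,0,1), (0,1,0), (0,1,1), (0,2,0), (0,2,1), (1,1,0), (1,1,1), (1,2,0), (1,2,1)}
TSO: 10 outcomes — {(0,0,0), (0,0,1), (0,1,0), (0,1,1), (0,2,0), (0,2,1), (1,1,0), (1,1,1), (1,2,0), (1,2,1)}
PSO: 12 outcomes — {(0,0,0), (0,0,1), (0,1,0), (0,1,1), (0,2,0), (0,2,1), (1,0,0), (1,0,1), (1,1,0), (1,1,1), (1,2,0), (1,2,1)}
target (1,0,1) ∈ {PSO}

SC:no TSO:no PSO:yes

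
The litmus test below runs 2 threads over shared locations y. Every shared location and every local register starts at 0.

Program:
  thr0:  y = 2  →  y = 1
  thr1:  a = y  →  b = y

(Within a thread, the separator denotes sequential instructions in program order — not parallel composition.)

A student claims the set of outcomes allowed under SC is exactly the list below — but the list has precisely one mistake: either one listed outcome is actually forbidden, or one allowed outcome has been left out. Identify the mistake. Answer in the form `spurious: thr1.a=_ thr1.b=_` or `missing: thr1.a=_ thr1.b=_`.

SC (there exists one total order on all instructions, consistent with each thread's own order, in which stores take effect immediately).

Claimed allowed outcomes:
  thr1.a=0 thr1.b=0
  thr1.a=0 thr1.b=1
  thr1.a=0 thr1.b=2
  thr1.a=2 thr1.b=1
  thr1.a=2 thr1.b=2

missing: thr1.a=1 thr1.b=1

outcome vector order: (thr1.a,thr1.b)
[SC] allowed = {<0 0>, <0 1>, <0 2>, <1 1>, <2 1>, <2 2>}
SC∖claimed = {<1 1>}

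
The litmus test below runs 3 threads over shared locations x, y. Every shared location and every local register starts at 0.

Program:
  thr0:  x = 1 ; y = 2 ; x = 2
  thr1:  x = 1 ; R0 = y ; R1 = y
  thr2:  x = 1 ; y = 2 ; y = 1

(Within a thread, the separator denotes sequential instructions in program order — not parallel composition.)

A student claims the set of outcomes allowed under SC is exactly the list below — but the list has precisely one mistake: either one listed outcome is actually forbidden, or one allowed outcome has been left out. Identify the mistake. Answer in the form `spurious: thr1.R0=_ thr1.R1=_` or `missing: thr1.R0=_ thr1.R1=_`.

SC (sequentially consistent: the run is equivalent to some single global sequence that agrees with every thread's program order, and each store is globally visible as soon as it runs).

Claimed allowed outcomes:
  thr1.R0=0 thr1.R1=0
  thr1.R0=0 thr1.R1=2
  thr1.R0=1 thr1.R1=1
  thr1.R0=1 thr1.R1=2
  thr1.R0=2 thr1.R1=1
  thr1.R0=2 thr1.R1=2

outcome vector order: (thr1.R0,thr1.R1)
under SC → <0 0> <0 1> <0 2> <1 1> <1 2> <2 1> <2 2>
SC∖claimed = {<0 1>}

missing: thr1.R0=0 thr1.R1=1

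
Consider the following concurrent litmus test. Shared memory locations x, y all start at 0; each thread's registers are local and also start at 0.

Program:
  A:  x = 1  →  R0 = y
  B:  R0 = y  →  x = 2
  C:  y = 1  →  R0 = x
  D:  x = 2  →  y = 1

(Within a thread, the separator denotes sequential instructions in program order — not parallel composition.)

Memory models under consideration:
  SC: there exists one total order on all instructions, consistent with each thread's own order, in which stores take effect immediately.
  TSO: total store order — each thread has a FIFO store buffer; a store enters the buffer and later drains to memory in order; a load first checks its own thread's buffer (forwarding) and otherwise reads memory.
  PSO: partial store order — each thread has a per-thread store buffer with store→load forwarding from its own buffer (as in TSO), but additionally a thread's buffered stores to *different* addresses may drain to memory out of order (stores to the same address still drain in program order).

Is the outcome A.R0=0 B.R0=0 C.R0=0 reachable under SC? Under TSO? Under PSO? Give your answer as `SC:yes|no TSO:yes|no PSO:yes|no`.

SC:no TSO:yes PSO:yes

outcome vector order: (A.R0,B.R0,C.R0)
under SC → 001; 002; 011; 012; 100; 101; 102; 110; 111; 112
under TSO → 000; 001; 002; 010; 011; 012; 100; 101; 102; 110; 111; 112
under PSO → 000; 001; 002; 010; 011; 012; 100; 101; 102; 110; 111; 112
target 000 ∈ {TSO,PSO}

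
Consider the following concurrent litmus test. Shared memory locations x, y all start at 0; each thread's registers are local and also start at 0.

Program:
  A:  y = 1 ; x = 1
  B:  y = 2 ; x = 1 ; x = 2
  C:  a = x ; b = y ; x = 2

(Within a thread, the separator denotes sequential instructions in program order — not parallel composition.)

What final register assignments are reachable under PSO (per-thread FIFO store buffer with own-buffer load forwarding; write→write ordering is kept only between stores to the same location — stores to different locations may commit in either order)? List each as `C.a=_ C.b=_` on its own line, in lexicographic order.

outcome vector order: (C.a,C.b)
|PSO outcomes| = 9

C.a=0 C.b=0
C.a=0 C.b=1
C.a=0 C.b=2
C.a=1 C.b=0
C.a=1 C.b=1
C.a=1 C.b=2
C.a=2 C.b=0
C.a=2 C.b=1
C.a=2 C.b=2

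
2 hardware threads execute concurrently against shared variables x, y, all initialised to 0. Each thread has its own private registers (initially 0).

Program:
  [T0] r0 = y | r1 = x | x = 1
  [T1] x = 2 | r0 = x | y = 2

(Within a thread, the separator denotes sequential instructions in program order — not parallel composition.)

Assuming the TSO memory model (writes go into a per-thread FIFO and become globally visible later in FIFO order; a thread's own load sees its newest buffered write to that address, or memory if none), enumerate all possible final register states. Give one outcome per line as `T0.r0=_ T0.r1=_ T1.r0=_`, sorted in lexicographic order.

T0.r0=0 T0.r1=0 T1.r0=1
T0.r0=0 T0.r1=0 T1.r0=2
T0.r0=0 T0.r1=2 T1.r0=1
T0.r0=0 T0.r1=2 T1.r0=2
T0.r0=2 T0.r1=2 T1.r0=2

outcome vector order: (T0.r0,T0.r1,T1.r0)
|TSO outcomes| = 5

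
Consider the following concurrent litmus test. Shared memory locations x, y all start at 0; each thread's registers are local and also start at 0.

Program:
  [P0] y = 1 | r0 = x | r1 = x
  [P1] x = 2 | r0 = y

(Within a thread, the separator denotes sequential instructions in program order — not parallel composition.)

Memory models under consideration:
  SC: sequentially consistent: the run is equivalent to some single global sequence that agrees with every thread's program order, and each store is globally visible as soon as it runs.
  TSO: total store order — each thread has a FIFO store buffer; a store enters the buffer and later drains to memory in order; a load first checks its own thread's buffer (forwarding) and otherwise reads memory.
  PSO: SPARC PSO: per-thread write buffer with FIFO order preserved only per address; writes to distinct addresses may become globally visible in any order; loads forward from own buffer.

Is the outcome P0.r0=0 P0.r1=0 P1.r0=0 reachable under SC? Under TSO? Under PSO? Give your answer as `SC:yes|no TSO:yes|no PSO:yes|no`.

SC:no TSO:yes PSO:yes

outcome vector order: (P0.r0,P0.r1,P1.r0)
[SC] allowed = {0/0/1; 0/2/1; 2/2/0; 2/2/1}
[TSO] allowed = {0/0/0; 0/0/1; 0/2/0; 0/2/1; 2/2/0; 2/2/1}
[PSO] allowed = {0/0/0; 0/0/1; 0/2/0; 0/2/1; 2/2/0; 2/2/1}
target 0/0/0 ∈ {TSO,PSO}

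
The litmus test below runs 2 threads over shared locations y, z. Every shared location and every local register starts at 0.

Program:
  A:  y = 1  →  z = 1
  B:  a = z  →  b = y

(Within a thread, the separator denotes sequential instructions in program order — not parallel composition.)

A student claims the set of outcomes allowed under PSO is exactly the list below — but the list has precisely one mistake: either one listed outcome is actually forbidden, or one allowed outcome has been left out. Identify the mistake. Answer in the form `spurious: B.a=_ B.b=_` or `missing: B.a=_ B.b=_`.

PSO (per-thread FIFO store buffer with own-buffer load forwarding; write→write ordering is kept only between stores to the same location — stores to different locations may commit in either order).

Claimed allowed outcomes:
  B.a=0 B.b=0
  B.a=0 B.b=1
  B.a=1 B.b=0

missing: B.a=1 B.b=1

outcome vector order: (B.a,B.b)
[PSO] allowed = {(0,0); (0,1); (1,0); (1,1)}
PSO∖claimed = {(1,1)}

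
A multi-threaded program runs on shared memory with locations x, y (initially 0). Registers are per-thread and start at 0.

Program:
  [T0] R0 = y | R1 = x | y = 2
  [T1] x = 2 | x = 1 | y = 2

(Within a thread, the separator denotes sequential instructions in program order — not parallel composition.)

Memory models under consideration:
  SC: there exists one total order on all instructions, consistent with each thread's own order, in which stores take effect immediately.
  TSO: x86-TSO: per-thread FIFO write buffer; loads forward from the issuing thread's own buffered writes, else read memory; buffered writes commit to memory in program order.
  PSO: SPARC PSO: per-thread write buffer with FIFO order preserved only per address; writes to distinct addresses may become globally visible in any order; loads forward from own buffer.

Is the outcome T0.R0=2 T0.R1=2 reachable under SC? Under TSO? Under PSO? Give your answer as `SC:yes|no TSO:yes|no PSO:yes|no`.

SC:no TSO:no PSO:yes

outcome vector order: (T0.R0,T0.R1)
SC (4): 0/0 0/1 0/2 2/1
TSO (4): 0/0 0/1 0/2 2/1
PSO (6): 0/0 0/1 0/2 2/0 2/1 2/2
target 2/2 ∈ {PSO}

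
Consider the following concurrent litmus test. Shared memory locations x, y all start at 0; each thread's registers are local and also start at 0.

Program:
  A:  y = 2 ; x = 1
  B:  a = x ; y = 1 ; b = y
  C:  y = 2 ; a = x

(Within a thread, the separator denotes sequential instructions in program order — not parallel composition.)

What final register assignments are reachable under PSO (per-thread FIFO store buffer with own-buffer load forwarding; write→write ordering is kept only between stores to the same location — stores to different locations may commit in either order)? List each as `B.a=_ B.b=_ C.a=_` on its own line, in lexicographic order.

outcome vector order: (B.a,B.b,C.a)
|PSO outcomes| = 8

B.a=0 B.b=1 C.a=0
B.a=0 B.b=1 C.a=1
B.a=0 B.b=2 C.a=0
B.a=0 B.b=2 C.a=1
B.a=1 B.b=1 C.a=0
B.a=1 B.b=1 C.a=1
B.a=1 B.b=2 C.a=0
B.a=1 B.b=2 C.a=1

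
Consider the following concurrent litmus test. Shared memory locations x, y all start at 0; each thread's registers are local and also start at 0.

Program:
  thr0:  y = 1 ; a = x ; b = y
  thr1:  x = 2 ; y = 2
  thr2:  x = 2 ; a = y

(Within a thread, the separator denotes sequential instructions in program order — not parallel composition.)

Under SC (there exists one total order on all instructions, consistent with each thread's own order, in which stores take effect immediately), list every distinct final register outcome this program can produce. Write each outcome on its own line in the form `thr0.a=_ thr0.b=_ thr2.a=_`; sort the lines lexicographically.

thr0.a=0 thr0.b=1 thr2.a=1
thr0.a=0 thr0.b=1 thr2.a=2
thr0.a=0 thr0.b=2 thr2.a=1
thr0.a=0 thr0.b=2 thr2.a=2
thr0.a=2 thr0.b=1 thr2.a=0
thr0.a=2 thr0.b=1 thr2.a=1
thr0.a=2 thr0.b=1 thr2.a=2
thr0.a=2 thr0.b=2 thr2.a=0
thr0.a=2 thr0.b=2 thr2.a=1
thr0.a=2 thr0.b=2 thr2.a=2

outcome vector order: (thr0.a,thr0.b,thr2.a)
|SC outcomes| = 10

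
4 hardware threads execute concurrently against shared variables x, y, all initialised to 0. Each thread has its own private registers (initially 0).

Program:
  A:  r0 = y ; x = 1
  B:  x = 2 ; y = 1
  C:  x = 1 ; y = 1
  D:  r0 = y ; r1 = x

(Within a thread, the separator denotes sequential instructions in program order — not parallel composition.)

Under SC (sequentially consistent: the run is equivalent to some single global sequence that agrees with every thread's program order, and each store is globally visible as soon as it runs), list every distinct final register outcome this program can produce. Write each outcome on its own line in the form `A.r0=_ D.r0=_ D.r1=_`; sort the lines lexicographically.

A.r0=0 D.r0=0 D.r1=0
A.r0=0 D.r0=0 D.r1=1
A.r0=0 D.r0=0 D.r1=2
A.r0=0 D.r0=1 D.r1=1
A.r0=0 D.r0=1 D.r1=2
A.r0=1 D.r0=0 D.r1=0
A.r0=1 D.r0=0 D.r1=1
A.r0=1 D.r0=0 D.r1=2
A.r0=1 D.r0=1 D.r1=1
A.r0=1 D.r0=1 D.r1=2

outcome vector order: (A.r0,D.r0,D.r1)
|SC outcomes| = 10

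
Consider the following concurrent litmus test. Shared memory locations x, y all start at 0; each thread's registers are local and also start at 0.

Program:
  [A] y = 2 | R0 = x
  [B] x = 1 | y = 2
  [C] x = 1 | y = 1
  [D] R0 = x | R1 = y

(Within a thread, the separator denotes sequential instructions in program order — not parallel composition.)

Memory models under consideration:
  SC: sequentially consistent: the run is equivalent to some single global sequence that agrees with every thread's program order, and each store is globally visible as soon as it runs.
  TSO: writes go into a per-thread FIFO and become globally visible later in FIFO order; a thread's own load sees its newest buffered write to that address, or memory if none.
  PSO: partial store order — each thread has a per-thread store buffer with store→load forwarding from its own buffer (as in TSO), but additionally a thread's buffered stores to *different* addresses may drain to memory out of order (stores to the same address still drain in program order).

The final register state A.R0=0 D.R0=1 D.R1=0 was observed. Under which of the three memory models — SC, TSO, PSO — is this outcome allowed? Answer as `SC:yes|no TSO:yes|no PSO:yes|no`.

SC:no TSO:yes PSO:yes

outcome vector order: (A.R0,D.R0,D.R1)
[SC] allowed = {<0 0 0> <0 0 1> <0 0 2> <0 1 1> <0 1 2> <1 0 0> <1 0 1> <1 0 2> <1 1 0> <1 1 1> <1 1 2>}
[TSO] allowed = {<0 0 0> <0 0 1> <0 0 2> <0 1 0> <0 1 1> <0 1 2> <1 0 0> <1 0 1> <1 0 2> <1 1 0> <1 1 1> <1 1 2>}
[PSO] allowed = {<0 0 0> <0 0 1> <0 0 2> <0 1 0> <0 1 1> <0 1 2> <1 0 0> <1 0 1> <1 0 2> <1 1 0> <1 1 1> <1 1 2>}
target <0 1 0> ∈ {TSO,PSO}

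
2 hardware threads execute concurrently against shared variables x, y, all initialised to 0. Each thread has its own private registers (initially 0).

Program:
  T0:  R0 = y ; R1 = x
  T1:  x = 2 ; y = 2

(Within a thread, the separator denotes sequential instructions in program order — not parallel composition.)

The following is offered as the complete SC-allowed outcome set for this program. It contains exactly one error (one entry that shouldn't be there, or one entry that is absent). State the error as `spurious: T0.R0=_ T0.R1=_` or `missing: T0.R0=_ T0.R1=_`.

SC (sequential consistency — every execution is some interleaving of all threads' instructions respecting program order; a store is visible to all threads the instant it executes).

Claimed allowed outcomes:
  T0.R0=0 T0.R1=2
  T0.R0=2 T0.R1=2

outcome vector order: (T0.R0,T0.R1)
SC: 3 outcomes — {(0,0) (0,2) (2,2)}
SC∖claimed = {(0,0)}

missing: T0.R0=0 T0.R1=0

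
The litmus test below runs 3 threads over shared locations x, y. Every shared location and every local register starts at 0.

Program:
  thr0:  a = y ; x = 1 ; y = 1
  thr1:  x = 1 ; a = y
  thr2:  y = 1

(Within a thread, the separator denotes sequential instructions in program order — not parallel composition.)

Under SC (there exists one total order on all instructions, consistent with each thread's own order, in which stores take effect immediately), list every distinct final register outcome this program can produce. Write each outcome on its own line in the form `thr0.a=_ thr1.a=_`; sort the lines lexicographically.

thr0.a=0 thr1.a=0
thr0.a=0 thr1.a=1
thr0.a=1 thr1.a=0
thr0.a=1 thr1.a=1

outcome vector order: (thr0.a,thr1.a)
|SC outcomes| = 4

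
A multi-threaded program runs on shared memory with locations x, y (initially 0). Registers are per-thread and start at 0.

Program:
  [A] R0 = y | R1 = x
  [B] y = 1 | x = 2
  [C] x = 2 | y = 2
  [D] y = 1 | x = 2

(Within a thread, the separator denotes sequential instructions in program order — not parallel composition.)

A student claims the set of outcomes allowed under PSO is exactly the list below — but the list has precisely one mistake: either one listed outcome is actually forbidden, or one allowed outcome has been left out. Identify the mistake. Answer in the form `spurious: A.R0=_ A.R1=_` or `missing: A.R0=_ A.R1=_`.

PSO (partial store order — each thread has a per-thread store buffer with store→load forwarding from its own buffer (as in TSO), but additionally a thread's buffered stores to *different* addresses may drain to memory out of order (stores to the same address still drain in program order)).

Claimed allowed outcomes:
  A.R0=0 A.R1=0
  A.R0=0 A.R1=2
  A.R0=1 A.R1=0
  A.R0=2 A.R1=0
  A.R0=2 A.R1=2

missing: A.R0=1 A.R1=2

outcome vector order: (A.R0,A.R1)
PSO (6): (0,0), (0,2), (1,0), (1,2), (2,0), (2,2)
PSO∖claimed = {(1,2)}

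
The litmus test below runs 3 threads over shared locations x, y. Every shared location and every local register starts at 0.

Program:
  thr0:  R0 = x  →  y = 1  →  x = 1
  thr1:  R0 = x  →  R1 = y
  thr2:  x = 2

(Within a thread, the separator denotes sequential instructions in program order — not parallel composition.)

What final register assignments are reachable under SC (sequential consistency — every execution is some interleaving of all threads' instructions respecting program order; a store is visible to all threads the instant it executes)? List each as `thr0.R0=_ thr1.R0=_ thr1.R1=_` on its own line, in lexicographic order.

outcome vector order: (thr0.R0,thr1.R0,thr1.R1)
|SC outcomes| = 10

thr0.R0=0 thr1.R0=0 thr1.R1=0
thr0.R0=0 thr1.R0=0 thr1.R1=1
thr0.R0=0 thr1.R0=1 thr1.R1=1
thr0.R0=0 thr1.R0=2 thr1.R1=0
thr0.R0=0 thr1.R0=2 thr1.R1=1
thr0.R0=2 thr1.R0=0 thr1.R1=0
thr0.R0=2 thr1.R0=0 thr1.R1=1
thr0.R0=2 thr1.R0=1 thr1.R1=1
thr0.R0=2 thr1.R0=2 thr1.R1=0
thr0.R0=2 thr1.R0=2 thr1.R1=1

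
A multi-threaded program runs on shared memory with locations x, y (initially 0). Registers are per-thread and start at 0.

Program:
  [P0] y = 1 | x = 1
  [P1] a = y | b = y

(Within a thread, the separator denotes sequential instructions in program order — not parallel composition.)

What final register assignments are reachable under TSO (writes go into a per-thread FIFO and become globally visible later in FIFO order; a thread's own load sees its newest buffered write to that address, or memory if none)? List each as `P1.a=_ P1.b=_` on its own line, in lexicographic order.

outcome vector order: (P1.a,P1.b)
|TSO outcomes| = 3

P1.a=0 P1.b=0
P1.a=0 P1.b=1
P1.a=1 P1.b=1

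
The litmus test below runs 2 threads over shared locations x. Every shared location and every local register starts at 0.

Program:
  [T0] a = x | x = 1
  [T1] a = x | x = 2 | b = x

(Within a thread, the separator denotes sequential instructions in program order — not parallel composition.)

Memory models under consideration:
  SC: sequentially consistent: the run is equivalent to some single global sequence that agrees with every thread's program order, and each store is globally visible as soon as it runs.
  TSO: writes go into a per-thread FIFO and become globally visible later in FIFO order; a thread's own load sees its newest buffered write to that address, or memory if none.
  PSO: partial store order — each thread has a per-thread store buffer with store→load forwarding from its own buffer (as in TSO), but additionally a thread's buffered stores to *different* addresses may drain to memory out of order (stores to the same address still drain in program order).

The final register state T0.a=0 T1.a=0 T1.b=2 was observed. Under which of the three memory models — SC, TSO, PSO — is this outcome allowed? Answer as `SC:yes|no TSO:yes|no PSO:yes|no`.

SC:yes TSO:yes PSO:yes

outcome vector order: (T0.a,T1.a,T1.b)
under SC → <0 0 1> <0 0 2> <0 1 2> <2 0 1> <2 0 2>
under TSO → <0 0 1> <0 0 2> <0 1 2> <2 0 1> <2 0 2>
under PSO → <0 0 1> <0 0 2> <0 1 2> <2 0 1> <2 0 2>
target <0 0 2> ∈ {SC,TSO,PSO}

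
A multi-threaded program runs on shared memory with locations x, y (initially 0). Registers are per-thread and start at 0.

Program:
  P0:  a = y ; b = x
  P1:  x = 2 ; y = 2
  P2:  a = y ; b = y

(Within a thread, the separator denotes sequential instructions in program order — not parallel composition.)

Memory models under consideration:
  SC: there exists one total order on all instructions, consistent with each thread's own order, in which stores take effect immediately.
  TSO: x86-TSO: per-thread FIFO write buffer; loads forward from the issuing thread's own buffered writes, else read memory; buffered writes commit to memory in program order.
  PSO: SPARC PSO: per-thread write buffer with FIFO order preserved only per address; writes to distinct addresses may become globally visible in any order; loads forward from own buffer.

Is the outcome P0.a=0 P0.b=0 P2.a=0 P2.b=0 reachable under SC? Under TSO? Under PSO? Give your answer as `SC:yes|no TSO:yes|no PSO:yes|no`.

SC:yes TSO:yes PSO:yes

outcome vector order: (P0.a,P0.b,P2.a,P2.b)
SC: 9 outcomes — {(0,0,0,0); (0,0,0,2); (0,0,2,2); (0,2,0,0); (0,2,0,2); (0,2,2,2); (2,2,0,0); (2,2,0,2); (2,2,2,2)}
TSO: 9 outcomes — {(0,0,0,0); (0,0,0,2); (0,0,2,2); (0,2,0,0); (0,2,0,2); (0,2,2,2); (2,2,0,0); (2,2,0,2); (2,2,2,2)}
PSO: 12 outcomes — {(0,0,0,0); (0,0,0,2); (0,0,2,2); (0,2,0,0); (0,2,0,2); (0,2,2,2); (2,0,0,0); (2,0,0,2); (2,0,2,2); (2,2,0,0); (2,2,0,2); (2,2,2,2)}
target (0,0,0,0) ∈ {SC,TSO,PSO}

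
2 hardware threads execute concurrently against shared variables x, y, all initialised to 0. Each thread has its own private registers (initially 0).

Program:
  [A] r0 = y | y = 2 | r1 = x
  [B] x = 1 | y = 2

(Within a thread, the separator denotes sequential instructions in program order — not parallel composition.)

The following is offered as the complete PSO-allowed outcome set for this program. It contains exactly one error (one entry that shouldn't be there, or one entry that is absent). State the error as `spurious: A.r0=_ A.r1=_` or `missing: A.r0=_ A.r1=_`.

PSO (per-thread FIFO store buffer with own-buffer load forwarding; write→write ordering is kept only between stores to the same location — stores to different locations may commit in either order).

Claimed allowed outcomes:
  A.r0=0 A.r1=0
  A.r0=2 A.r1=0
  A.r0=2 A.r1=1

missing: A.r0=0 A.r1=1

outcome vector order: (A.r0,A.r1)
[PSO] allowed = {(0,0); (0,1); (2,0); (2,1)}
PSO∖claimed = {(0,1)}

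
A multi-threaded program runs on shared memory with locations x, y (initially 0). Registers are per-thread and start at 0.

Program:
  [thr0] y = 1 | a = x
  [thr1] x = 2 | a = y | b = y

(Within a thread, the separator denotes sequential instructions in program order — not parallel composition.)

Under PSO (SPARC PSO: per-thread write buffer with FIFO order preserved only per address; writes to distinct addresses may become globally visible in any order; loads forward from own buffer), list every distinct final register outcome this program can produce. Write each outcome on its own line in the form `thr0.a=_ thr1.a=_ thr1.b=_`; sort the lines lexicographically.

thr0.a=0 thr1.a=0 thr1.b=0
thr0.a=0 thr1.a=0 thr1.b=1
thr0.a=0 thr1.a=1 thr1.b=1
thr0.a=2 thr1.a=0 thr1.b=0
thr0.a=2 thr1.a=0 thr1.b=1
thr0.a=2 thr1.a=1 thr1.b=1

outcome vector order: (thr0.a,thr1.a,thr1.b)
|PSO outcomes| = 6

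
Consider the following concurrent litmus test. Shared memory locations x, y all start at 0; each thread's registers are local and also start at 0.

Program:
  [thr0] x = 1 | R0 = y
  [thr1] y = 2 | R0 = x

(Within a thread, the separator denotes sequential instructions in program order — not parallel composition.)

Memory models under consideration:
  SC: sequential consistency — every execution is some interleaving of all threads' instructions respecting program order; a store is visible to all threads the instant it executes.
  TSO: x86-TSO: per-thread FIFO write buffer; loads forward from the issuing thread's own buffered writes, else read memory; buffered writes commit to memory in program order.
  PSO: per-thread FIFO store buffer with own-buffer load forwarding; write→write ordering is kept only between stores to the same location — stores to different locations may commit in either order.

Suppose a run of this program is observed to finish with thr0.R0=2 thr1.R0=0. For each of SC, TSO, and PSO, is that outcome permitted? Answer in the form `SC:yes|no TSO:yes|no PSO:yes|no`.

outcome vector order: (thr0.R0,thr1.R0)
under SC → <0 1>, <2 0>, <2 1>
under TSO → <0 0>, <0 1>, <2 0>, <2 1>
under PSO → <0 0>, <0 1>, <2 0>, <2 1>
target <2 0> ∈ {SC,TSO,PSO}

SC:yes TSO:yes PSO:yes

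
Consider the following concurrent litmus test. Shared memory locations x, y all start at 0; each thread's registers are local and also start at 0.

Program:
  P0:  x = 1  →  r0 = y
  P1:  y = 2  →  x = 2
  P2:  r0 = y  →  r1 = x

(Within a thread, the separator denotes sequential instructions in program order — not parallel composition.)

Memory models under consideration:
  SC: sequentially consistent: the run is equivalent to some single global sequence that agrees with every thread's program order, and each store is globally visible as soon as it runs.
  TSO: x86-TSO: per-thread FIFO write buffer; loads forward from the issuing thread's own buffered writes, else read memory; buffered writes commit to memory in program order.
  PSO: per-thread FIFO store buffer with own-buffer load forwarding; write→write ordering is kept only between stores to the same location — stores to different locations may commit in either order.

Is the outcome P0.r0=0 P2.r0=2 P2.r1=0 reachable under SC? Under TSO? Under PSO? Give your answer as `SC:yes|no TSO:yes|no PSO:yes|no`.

outcome vector order: (P0.r0,P2.r0,P2.r1)
SC (11): 0/0/0, 0/0/1, 0/0/2, 0/2/1, 0/2/2, 2/0/0, 2/0/1, 2/0/2, 2/2/0, 2/2/1, 2/2/2
TSO (12): 0/0/0, 0/0/1, 0/0/2, 0/2/0, 0/2/1, 0/2/2, 2/0/0, 2/0/1, 2/0/2, 2/2/0, 2/2/1, 2/2/2
PSO (12): 0/0/0, 0/0/1, 0/0/2, 0/2/0, 0/2/1, 0/2/2, 2/0/0, 2/0/1, 2/0/2, 2/2/0, 2/2/1, 2/2/2
target 0/2/0 ∈ {TSO,PSO}

SC:no TSO:yes PSO:yes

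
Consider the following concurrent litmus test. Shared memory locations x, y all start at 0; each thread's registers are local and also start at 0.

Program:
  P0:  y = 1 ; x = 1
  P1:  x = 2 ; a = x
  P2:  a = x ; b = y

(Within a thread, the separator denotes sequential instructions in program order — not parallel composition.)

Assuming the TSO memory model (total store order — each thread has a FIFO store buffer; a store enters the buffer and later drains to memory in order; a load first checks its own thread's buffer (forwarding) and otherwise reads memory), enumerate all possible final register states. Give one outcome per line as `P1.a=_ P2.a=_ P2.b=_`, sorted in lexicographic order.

outcome vector order: (P1.a,P2.a,P2.b)
|TSO outcomes| = 10

P1.a=1 P2.a=0 P2.b=0
P1.a=1 P2.a=0 P2.b=1
P1.a=1 P2.a=1 P2.b=1
P1.a=1 P2.a=2 P2.b=0
P1.a=1 P2.a=2 P2.b=1
P1.a=2 P2.a=0 P2.b=0
P1.a=2 P2.a=0 P2.b=1
P1.a=2 P2.a=1 P2.b=1
P1.a=2 P2.a=2 P2.b=0
P1.a=2 P2.a=2 P2.b=1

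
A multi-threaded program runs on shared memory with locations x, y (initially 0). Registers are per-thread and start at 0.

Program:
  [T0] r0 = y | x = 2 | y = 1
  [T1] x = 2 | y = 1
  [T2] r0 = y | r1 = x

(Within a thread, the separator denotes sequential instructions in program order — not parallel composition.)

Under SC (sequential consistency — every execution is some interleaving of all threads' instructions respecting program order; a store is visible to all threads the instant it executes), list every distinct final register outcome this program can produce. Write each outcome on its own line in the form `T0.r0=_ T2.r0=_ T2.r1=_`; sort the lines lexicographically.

outcome vector order: (T0.r0,T2.r0,T2.r1)
|SC outcomes| = 6

T0.r0=0 T2.r0=0 T2.r1=0
T0.r0=0 T2.r0=0 T2.r1=2
T0.r0=0 T2.r0=1 T2.r1=2
T0.r0=1 T2.r0=0 T2.r1=0
T0.r0=1 T2.r0=0 T2.r1=2
T0.r0=1 T2.r0=1 T2.r1=2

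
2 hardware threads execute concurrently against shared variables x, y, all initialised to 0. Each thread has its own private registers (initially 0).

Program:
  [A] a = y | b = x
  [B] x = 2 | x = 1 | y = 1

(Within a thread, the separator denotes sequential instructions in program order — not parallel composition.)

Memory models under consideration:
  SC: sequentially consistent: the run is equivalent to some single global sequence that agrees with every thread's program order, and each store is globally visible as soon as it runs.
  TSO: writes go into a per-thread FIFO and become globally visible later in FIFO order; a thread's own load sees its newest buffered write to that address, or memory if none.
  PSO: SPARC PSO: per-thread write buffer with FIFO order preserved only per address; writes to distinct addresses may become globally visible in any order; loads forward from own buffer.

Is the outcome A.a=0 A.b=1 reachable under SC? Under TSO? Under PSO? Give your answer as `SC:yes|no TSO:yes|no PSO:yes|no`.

outcome vector order: (A.a,A.b)
SC (4): <0 0>; <0 1>; <0 2>; <1 1>
TSO (4): <0 0>; <0 1>; <0 2>; <1 1>
PSO (6): <0 0>; <0 1>; <0 2>; <1 0>; <1 1>; <1 2>
target <0 1> ∈ {SC,TSO,PSO}

SC:yes TSO:yes PSO:yes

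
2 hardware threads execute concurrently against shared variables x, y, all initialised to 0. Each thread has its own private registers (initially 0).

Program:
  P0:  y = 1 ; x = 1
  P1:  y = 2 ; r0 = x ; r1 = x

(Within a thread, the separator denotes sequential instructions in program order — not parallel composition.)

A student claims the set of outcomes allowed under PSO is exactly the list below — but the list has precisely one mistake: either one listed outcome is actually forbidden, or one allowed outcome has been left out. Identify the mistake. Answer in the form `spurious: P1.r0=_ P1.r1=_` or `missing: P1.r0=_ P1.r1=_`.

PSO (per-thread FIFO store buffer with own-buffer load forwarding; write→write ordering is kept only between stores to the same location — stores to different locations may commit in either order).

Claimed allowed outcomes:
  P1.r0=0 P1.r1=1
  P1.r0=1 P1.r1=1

missing: P1.r0=0 P1.r1=0

outcome vector order: (P1.r0,P1.r1)
PSO: 3 outcomes — {(0,0); (0,1); (1,1)}
PSO∖claimed = {(0,0)}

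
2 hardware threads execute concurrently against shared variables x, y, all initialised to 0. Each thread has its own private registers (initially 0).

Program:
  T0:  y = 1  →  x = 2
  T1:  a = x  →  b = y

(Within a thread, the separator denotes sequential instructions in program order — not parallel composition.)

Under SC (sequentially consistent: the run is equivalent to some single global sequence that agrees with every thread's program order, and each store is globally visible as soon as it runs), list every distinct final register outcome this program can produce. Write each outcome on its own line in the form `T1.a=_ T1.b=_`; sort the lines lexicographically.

T1.a=0 T1.b=0
T1.a=0 T1.b=1
T1.a=2 T1.b=1

outcome vector order: (T1.a,T1.b)
|SC outcomes| = 3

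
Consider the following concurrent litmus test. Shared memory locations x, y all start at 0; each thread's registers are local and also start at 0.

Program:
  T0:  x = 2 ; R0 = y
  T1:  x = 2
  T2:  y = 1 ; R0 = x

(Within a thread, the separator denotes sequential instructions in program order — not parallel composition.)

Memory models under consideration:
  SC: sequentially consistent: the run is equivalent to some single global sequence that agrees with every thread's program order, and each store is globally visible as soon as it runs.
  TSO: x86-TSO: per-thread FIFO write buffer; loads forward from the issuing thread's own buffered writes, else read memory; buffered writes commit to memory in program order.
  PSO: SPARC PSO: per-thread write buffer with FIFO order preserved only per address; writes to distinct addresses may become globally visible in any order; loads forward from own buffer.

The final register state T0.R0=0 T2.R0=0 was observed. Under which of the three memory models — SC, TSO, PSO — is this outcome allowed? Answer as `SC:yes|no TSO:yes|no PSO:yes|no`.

outcome vector order: (T0.R0,T2.R0)
[SC] allowed = {02 10 12}
[TSO] allowed = {00 02 10 12}
[PSO] allowed = {00 02 10 12}
target 00 ∈ {TSO,PSO}

SC:no TSO:yes PSO:yes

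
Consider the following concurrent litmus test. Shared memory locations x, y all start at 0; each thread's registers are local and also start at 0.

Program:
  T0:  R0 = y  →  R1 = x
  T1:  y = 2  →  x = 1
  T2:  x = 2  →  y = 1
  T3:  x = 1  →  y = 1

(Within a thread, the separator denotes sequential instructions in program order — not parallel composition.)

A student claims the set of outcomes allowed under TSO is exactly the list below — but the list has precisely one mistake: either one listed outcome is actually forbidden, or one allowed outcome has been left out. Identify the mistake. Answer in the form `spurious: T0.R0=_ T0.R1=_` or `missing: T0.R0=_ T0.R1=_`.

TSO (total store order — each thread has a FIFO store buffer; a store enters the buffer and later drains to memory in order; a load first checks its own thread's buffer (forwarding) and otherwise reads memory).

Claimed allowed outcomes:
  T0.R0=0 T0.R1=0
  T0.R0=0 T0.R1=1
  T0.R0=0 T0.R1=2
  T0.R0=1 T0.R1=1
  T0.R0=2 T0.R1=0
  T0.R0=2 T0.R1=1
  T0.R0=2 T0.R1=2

missing: T0.R0=1 T0.R1=2

outcome vector order: (T0.R0,T0.R1)
under TSO → <0 0> <0 1> <0 2> <1 1> <1 2> <2 0> <2 1> <2 2>
TSO∖claimed = {<1 2>}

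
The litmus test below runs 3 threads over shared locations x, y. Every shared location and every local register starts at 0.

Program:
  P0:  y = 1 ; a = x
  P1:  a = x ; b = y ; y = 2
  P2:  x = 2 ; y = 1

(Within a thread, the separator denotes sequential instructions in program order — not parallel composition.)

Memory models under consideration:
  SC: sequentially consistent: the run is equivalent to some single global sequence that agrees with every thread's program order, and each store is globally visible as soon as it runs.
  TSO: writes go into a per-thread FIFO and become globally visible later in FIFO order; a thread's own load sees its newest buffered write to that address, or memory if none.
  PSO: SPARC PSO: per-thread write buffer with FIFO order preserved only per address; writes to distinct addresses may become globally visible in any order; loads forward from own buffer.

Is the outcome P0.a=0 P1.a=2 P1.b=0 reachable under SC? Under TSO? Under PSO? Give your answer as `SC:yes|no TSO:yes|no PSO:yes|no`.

outcome vector order: (P0.a,P1.a,P1.b)
SC: 7 outcomes — {<0 0 0>, <0 0 1>, <0 2 1>, <2 0 0>, <2 0 1>, <2 2 0>, <2 2 1>}
TSO: 8 outcomes — {<0 0 0>, <0 0 1>, <0 2 0>, <0 2 1>, <2 0 0>, <2 0 1>, <2 2 0>, <2 2 1>}
PSO: 8 outcomes — {<0 0 0>, <0 0 1>, <0 2 0>, <0 2 1>, <2 0 0>, <2 0 1>, <2 2 0>, <2 2 1>}
target <0 2 0> ∈ {TSO,PSO}

SC:no TSO:yes PSO:yes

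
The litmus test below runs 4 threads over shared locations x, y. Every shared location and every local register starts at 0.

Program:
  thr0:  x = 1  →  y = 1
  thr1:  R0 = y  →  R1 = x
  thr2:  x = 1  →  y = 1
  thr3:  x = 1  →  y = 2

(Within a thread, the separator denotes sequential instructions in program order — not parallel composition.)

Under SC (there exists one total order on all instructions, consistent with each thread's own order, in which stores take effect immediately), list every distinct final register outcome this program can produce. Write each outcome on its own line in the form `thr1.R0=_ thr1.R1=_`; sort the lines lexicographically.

thr1.R0=0 thr1.R1=0
thr1.R0=0 thr1.R1=1
thr1.R0=1 thr1.R1=1
thr1.R0=2 thr1.R1=1

outcome vector order: (thr1.R0,thr1.R1)
|SC outcomes| = 4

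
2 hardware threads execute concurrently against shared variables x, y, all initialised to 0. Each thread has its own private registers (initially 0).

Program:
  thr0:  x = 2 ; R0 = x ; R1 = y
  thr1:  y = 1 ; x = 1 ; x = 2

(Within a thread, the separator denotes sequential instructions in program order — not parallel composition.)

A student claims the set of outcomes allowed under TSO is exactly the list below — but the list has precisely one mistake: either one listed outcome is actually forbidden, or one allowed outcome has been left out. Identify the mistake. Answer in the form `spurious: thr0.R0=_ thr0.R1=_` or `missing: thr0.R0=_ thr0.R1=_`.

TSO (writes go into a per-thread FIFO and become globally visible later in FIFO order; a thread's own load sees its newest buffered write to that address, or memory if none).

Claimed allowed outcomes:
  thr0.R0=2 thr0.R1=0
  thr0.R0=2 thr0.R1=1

missing: thr0.R0=1 thr0.R1=1

outcome vector order: (thr0.R0,thr0.R1)
[TSO] allowed = {11 20 21}
TSO∖claimed = {11}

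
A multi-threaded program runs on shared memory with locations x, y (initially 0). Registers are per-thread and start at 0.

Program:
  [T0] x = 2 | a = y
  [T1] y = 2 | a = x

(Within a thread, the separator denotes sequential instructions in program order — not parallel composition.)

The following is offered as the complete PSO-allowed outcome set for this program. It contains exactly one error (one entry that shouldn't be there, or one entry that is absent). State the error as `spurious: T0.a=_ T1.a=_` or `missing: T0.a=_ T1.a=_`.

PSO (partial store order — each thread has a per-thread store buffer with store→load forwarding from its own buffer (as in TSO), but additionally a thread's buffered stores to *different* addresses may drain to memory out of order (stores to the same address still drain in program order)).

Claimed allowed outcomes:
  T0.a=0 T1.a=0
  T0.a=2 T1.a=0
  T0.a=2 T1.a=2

outcome vector order: (T0.a,T1.a)
PSO (4): <0 0>; <0 2>; <2 0>; <2 2>
PSO∖claimed = {<0 2>}

missing: T0.a=0 T1.a=2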